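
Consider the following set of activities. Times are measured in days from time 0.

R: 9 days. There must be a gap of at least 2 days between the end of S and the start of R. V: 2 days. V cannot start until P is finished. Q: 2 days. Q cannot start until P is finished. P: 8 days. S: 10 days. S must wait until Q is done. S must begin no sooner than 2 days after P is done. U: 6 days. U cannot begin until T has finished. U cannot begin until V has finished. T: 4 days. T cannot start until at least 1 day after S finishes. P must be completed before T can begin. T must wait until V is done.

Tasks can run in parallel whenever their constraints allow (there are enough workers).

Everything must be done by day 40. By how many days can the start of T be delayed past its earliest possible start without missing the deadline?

9

P has no prerequisites, so it starts at day 0 and finishes at day 8.
V cannot begin until P (finishes day 8). It runs from day 8 to 8 + 2 = day 10.
After P (finishes day 8), Q can start at day 8 and finishes at day 10.
S needs all of Q (finishes day 10); P (finishes day 8, plus 2-day gap → day 10). That puts its earliest start at day 10; it finishes at 10 + 10 = day 20.
For T: S (finishes day 20, plus 1-day gap → day 21); P (finishes day 8); V (finishes day 10). Taking the maximum gives a start of day 21, and it finishes at 21 + 4 = day 25.

Working backward from the deadline:
To finish by day 40, U (duration 6) must start no later than day 34.
T has to be done before U (must start by day 34). That means finishing by day 34, i.e. starting by 34 − 4 = day 30.
So T can start as early as day 21 and as late as day 30, giving 30 − 21 = 9 days of slack.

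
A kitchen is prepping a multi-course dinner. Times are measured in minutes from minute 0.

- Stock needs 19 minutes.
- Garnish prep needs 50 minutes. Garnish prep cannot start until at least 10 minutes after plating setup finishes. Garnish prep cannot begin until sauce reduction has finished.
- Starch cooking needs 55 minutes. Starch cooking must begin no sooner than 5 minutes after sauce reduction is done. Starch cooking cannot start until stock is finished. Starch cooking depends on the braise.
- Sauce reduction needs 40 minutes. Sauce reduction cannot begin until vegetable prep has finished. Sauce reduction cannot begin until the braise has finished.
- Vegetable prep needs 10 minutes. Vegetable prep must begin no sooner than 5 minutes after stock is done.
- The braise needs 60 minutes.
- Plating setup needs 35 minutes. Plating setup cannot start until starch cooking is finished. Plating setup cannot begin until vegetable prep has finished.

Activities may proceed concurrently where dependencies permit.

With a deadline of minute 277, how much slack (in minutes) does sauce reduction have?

22

Nothing blocks the braise, so it runs from minute 0 to minute 60.
Stock has no prerequisites, so it starts at minute 0 and finishes at minute 19.
Vegetable prep waits on stock (finishes minute 19, plus 5-minute gap → minute 24), so it starts at minute 24 and finishes at 24 + 10 = minute 34.
For sauce reduction: vegetable prep (finishes minute 34); the braise (finishes minute 60). Taking the maximum gives a start of minute 60, and it finishes at 60 + 40 = minute 100.

Working backward from the deadline:
To finish by minute 277, garnish prep (duration 50) must start no later than minute 227.
Since garnish prep (must start by minute 227, minus 10-minute gap → minute 217) depends on it, plating setup must finish by minute 217. Backing off its 35-minute duration gives a latest start of minute 182.
Starch cooking must finish before plating setup (must start by minute 182). With a 55-minute duration, starch cooking must start by 182 − 55 = minute 127.
Sauce reduction feeds starch cooking (must start by minute 127, minus 5-minute gap → minute 122); garnish prep (must start by minute 227). Taking the minimum, sauce reduction must finish by minute 122 and start by 122 − 40 = minute 82.
So sauce reduction can start as early as minute 60 and as late as minute 82, giving 82 − 60 = 22 minutes of slack.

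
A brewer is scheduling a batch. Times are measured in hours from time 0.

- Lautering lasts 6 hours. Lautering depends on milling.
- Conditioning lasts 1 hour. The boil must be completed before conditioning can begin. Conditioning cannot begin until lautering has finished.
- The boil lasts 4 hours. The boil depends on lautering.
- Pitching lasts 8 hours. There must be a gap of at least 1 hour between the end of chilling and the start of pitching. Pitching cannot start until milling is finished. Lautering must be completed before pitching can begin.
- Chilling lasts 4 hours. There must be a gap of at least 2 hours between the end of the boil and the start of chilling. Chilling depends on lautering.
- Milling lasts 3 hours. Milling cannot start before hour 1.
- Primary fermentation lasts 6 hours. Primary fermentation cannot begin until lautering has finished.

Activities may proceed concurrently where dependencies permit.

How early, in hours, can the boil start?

10

After its own release at hour 1, milling can start at hour 1 and finishes at hour 4.
Lautering cannot begin until milling (finishes hour 4). It runs from hour 4 to 4 + 6 = hour 10.
The boil waits on lautering (finishes hour 10), so the earliest it can start is hour 10.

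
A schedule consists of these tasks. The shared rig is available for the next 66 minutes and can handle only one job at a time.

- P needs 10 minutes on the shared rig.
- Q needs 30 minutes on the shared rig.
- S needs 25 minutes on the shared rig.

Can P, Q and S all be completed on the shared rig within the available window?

Yes

Running back to back, the jobs need 10 + 30 + 25 = 65 minutes on the shared rig.
Since 65 ≤ 66, they fit within the window.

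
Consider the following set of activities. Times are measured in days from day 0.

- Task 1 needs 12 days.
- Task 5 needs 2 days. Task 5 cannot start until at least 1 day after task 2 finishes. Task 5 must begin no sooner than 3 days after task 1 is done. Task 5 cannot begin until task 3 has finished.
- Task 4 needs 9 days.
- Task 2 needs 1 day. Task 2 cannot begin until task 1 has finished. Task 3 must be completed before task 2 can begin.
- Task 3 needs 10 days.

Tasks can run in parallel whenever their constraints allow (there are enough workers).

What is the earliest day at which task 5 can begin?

Nothing blocks task 3, so it runs from day 0 to day 10.
Nothing blocks task 1, so it runs from day 0 to day 12.
Task 2 needs all of task 1 (finishes day 12); task 3 (finishes day 10). That puts its earliest start at day 12; it finishes at 12 + 1 = day 13.
Task 5 waits on task 2 (finishes day 13, plus 1-day gap → day 14); task 1 (finishes day 12, plus 3-day gap → day 15); task 3 (finishes day 10). The latest of these is day 15, which is the earliest task 5 can start.

15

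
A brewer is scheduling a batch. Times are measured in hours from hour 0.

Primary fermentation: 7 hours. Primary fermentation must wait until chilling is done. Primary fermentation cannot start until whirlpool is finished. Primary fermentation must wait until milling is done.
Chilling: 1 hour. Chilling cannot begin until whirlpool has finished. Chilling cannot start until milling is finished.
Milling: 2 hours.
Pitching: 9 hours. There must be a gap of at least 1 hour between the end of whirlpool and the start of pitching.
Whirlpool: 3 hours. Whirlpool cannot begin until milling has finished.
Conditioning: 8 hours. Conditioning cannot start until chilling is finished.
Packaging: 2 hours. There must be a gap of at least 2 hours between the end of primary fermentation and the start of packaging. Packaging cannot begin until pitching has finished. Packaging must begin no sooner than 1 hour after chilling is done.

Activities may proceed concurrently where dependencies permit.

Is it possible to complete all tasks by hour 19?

Nothing blocks milling, so it runs from hour 0 to hour 2.
Whirlpool waits on milling (finishes hour 2), so it starts at hour 2 and finishes at 2 + 3 = hour 5.
After whirlpool (finishes hour 5, plus 1-hour gap → hour 6), pitching can start at hour 6 and finishes at hour 15.
For chilling: whirlpool (finishes hour 5); milling (finishes hour 2). Taking the maximum gives a start of hour 5, and it finishes at 5 + 1 = hour 6.
Conditioning cannot begin until chilling (finishes hour 6). It runs from hour 6 to 6 + 8 = hour 14.
Primary fermentation has to wait for chilling (finishes hour 6); whirlpool (finishes hour 5); milling (finishes hour 2). The latest of these is hour 6, so primary fermentation runs hour 6 to 6 + 7 = hour 13.
Packaging cannot start until primary fermentation (finishes hour 13, plus 2-hour gap → hour 15); pitching (finishes hour 15); chilling (finishes hour 6, plus 1-hour gap → hour 7). The controlling bound is hour 15, so packaging finishes at 15 + 2 = hour 17.
Every task is finished by hour 17, which is no later than the deadline of 19, so the schedule is feasible.

Yes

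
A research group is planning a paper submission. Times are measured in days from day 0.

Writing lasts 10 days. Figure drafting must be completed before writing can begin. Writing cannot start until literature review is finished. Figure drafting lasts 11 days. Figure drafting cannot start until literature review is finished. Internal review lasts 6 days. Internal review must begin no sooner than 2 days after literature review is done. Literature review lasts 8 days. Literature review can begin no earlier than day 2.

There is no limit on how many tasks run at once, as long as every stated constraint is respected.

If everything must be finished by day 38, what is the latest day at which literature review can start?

9

Nothing follows writing; the deadline of day 38 is its only limit. It must start by 38 − 10 = day 28.
Figure drafting feeds into writing (must start by day 28); so figure drafting must finish by day 28 and therefore start by day 17.
Internal review must finish by day 38; it takes 6 days, so it must start by 38 − 6 = day 32.
For literature review: figure drafting (must start by day 17); writing (must start by day 28); internal review (must start by day 32, minus 2-day gap → day 30). The most restrictive is day 17; with an 8-day duration, literature review must start by day 9.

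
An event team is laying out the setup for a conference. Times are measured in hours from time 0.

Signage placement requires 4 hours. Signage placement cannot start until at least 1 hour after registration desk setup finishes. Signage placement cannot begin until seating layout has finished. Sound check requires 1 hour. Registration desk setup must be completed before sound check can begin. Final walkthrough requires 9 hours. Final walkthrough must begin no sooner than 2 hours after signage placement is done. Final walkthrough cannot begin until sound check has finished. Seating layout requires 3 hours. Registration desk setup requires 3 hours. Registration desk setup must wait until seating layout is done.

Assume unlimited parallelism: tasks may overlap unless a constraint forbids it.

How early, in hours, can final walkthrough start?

13

Seating layout can start immediately at hour 0; it finishes at hour 3.
Registration desk setup waits on seating layout (finishes hour 3), so it starts at hour 3 and finishes at 3 + 3 = hour 6.
Sound check cannot begin until registration desk setup (finishes hour 6). It runs from hour 6 to 6 + 1 = hour 7.
For signage placement: registration desk setup (finishes hour 6, plus 1-hour gap → hour 7); seating layout (finishes hour 3). Taking the maximum gives a start of hour 7, and it finishes at 7 + 4 = hour 11.
Final walkthrough waits on signage placement (finishes hour 11, plus 2-hour gap → hour 13); sound check (finishes hour 7). The latest of these is hour 13, which is the earliest final walkthrough can start.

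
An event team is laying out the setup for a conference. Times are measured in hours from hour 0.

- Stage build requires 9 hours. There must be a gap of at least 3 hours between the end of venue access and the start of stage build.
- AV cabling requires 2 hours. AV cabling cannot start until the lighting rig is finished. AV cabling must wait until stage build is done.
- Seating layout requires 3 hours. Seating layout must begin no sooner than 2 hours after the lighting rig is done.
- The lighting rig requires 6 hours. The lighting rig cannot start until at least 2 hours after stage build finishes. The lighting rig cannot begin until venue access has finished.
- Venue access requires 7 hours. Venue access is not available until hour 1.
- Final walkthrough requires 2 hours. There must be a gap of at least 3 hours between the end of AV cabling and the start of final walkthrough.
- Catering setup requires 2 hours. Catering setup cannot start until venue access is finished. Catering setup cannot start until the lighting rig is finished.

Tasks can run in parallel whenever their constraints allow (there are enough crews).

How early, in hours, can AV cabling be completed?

Venue access cannot begin until its own release at hour 1. It runs from hour 1 to 1 + 7 = hour 8.
Stage build waits on venue access (finishes hour 8, plus 3-hour gap → hour 11), so it starts at hour 11 and finishes at 11 + 9 = hour 20.
The lighting rig has to wait for stage build (finishes hour 20, plus 2-hour gap → hour 22); venue access (finishes hour 8). The latest of these is hour 22, so the lighting rig runs hour 22 to 22 + 6 = hour 28.
For AV cabling: the lighting rig (finishes hour 28); stage build (finishes hour 20). Taking the maximum gives a start of hour 28, and it finishes at 28 + 2 = hour 30.

30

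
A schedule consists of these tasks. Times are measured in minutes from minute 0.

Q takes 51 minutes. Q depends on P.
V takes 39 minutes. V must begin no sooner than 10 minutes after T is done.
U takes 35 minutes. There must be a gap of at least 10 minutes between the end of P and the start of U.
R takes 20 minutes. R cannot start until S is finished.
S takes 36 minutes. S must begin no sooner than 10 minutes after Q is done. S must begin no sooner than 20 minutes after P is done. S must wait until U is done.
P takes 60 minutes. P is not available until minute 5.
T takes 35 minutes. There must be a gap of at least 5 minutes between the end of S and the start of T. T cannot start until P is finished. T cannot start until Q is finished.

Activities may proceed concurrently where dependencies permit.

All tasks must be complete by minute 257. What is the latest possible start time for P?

11

R must finish by minute 257; it takes 20 minutes, so it must start by 257 − 20 = minute 237.
To finish by minute 257, V (duration 39) must start no later than minute 218.
T must finish before V (must start by minute 218, minus 10-minute gap → minute 208). With a 35-minute duration, T must start by 208 − 35 = minute 173.
S must finish in time for R (must start by minute 237); T (must start by minute 173, minus 5-minute gap → minute 168). The tightest is minute 168, so S must start by 168 − 36 = minute 132.
Q feeds S (must start by minute 132, minus 10-minute gap → minute 122); T (must start by minute 173). Taking the minimum, Q must finish by minute 122 and start by 122 − 51 = minute 71.
U has to be done before S (must start by minute 132). That means finishing by minute 132, i.e. starting by 132 − 35 = minute 97.
P has several dependents: Q (must start by minute 71); S (must start by minute 132, minus 20-minute gap → minute 112); T (must start by minute 173); U (must start by minute 97, minus 10-minute gap → minute 87). The earliest of those limits is minute 71, so P must start by 71 − 60 = minute 11.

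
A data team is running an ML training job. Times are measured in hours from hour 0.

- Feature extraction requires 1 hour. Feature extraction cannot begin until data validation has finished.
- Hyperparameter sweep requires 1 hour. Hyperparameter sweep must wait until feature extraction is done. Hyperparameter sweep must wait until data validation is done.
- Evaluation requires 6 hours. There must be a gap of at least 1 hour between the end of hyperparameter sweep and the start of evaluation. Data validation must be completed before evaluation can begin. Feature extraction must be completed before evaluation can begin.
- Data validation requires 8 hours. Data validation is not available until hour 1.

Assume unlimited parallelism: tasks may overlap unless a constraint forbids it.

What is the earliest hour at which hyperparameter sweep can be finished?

Data validation cannot begin until its own release at hour 1. It runs from hour 1 to 1 + 8 = hour 9.
Feature extraction cannot begin until data validation (finishes hour 9). It runs from hour 9 to 9 + 1 = hour 10.
For hyperparameter sweep: feature extraction (finishes hour 10); data validation (finishes hour 9). Taking the maximum gives a start of hour 10, and it finishes at 10 + 1 = hour 11.

11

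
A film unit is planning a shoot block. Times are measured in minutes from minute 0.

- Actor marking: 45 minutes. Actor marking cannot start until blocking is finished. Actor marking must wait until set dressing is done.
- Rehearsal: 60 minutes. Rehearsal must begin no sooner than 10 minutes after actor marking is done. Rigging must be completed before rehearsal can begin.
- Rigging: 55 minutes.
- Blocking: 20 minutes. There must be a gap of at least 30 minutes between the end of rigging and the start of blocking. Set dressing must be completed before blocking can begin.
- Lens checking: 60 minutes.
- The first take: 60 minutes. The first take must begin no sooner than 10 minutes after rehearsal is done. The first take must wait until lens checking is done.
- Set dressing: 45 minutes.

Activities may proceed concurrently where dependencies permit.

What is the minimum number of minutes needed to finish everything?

290

Lens checking can start immediately at minute 0; it finishes at minute 60.
Set dressing can start immediately at minute 0; it finishes at minute 45.
Nothing blocks rigging, so it runs from minute 0 to minute 55.
For blocking: rigging (finishes minute 55, plus 30-minute gap → minute 85); set dressing (finishes minute 45). Taking the maximum gives a start of minute 85, and it finishes at 85 + 20 = minute 105.
Actor marking cannot start until blocking (finishes minute 105); set dressing (finishes minute 45). The controlling bound is minute 105, so actor marking finishes at 105 + 45 = minute 150.
Rehearsal needs all of actor marking (finishes minute 150, plus 10-minute gap → minute 160); rigging (finishes minute 55). That puts its earliest start at minute 160; it finishes at 160 + 60 = minute 220.
For the first take: rehearsal (finishes minute 220, plus 10-minute gap → minute 230); lens checking (finishes minute 60). Taking the maximum gives a start of minute 230, and it finishes at 230 + 60 = minute 290.
All tasks are finished once the last one completes. Finish times: Rigging at 55, Set dressing at 45, Lens checking at 60, Blocking at 105, Actor marking at 150, Rehearsal at 220, The first take at 290. The latest is minute 290.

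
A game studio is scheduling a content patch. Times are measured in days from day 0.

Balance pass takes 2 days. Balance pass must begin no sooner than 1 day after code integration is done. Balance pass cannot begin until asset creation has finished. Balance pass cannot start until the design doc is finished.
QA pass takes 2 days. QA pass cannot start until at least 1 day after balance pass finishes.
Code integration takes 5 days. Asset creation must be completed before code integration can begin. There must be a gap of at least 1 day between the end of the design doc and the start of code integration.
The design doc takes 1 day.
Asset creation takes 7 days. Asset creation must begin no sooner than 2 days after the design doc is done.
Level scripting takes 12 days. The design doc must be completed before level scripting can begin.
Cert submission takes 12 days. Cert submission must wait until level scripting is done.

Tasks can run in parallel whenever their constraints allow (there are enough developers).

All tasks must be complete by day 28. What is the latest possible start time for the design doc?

3

QA pass must finish by day 28; it takes 2 days, so it must start by 28 − 2 = day 26.
Balance pass has to be done before QA pass (must start by day 26, minus 1-day gap → day 25). That means finishing by day 25, i.e. starting by 25 − 2 = day 23.
Since balance pass (must start by day 23, minus 1-day gap → day 22) depends on it, code integration must finish by day 22. Backing off its 5-day duration gives a latest start of day 17.
Asset creation feeds code integration (must start by day 17); balance pass (must start by day 23). Taking the minimum, asset creation must finish by day 17 and start by 17 − 7 = day 10.
Cert submission must finish by day 28; it takes 12 days, so it must start by 28 − 12 = day 16.
Since cert submission (must start by day 16) depends on it, level scripting must finish by day 16. Backing off its 12-day duration gives a latest start of day 4.
For the design doc: asset creation (must start by day 10, minus 2-day gap → day 8); level scripting (must start by day 4); code integration (must start by day 17, minus 1-day gap → day 16); balance pass (must start by day 23). The most restrictive is day 4; with a 1-day duration, the design doc must start by day 3.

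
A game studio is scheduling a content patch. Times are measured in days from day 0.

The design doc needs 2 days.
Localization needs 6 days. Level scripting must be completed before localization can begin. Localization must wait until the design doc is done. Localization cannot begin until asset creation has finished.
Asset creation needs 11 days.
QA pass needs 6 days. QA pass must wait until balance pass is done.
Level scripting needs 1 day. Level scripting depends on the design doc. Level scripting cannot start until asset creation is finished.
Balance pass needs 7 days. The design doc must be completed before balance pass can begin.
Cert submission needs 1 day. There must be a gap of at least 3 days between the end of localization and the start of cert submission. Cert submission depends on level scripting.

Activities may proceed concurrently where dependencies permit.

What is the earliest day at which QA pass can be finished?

15

Nothing blocks the design doc, so it runs from day 0 to day 2.
Balance pass waits on the design doc (finishes day 2), so it starts at day 2 and finishes at 2 + 7 = day 9.
QA pass cannot begin until balance pass (finishes day 9). It runs from day 9 to 9 + 6 = day 15.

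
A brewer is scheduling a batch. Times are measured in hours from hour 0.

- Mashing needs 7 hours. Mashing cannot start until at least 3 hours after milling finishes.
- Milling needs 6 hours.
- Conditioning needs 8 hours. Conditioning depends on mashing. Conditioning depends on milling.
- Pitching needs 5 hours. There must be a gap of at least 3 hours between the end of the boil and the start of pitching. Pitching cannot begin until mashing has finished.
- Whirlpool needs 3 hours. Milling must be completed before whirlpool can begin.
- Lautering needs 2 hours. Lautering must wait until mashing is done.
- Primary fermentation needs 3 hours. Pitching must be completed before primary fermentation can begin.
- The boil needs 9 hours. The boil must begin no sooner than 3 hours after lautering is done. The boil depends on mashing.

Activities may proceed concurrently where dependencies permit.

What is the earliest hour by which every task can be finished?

41

Milling has no prerequisites, so it starts at hour 0 and finishes at hour 6.
After milling (finishes hour 6), whirlpool can start at hour 6 and finishes at hour 9.
Mashing waits on milling (finishes hour 6, plus 3-hour gap → hour 9), so it starts at hour 9 and finishes at 9 + 7 = hour 16.
Conditioning cannot start until mashing (finishes hour 16); milling (finishes hour 6). The controlling bound is hour 16, so conditioning finishes at 16 + 8 = hour 24.
After mashing (finishes hour 16), lautering can start at hour 16 and finishes at hour 18.
The boil needs all of lautering (finishes hour 18, plus 3-hour gap → hour 21); mashing (finishes hour 16). That puts its earliest start at hour 21; it finishes at 21 + 9 = hour 30.
Pitching cannot start until the boil (finishes hour 30, plus 3-hour gap → hour 33); mashing (finishes hour 16). The controlling bound is hour 33, so pitching finishes at 33 + 5 = hour 38.
Primary fermentation waits on pitching (finishes hour 38), so it starts at hour 38 and finishes at 38 + 3 = hour 41.
All tasks are finished once the last one completes. Finish times: Milling at 6, Mashing at 16, Lautering at 18, The boil at 30, Whirlpool at 9, Pitching at 38, Primary fermentation at 41, Conditioning at 24. The latest is hour 41.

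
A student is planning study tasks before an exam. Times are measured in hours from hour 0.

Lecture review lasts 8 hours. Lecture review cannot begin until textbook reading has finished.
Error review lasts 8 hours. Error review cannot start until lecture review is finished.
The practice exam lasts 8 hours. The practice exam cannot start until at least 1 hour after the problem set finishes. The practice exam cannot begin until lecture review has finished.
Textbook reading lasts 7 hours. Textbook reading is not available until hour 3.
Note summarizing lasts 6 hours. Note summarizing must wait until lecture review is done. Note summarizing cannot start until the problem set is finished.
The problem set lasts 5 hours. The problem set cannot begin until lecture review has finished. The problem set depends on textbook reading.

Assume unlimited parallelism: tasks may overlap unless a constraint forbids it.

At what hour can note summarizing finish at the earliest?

29

After its own release at hour 3, textbook reading can start at hour 3 and finishes at hour 10.
Lecture review cannot begin until textbook reading (finishes hour 10). It runs from hour 10 to 10 + 8 = hour 18.
The problem set cannot start until lecture review (finishes hour 18); textbook reading (finishes hour 10). The controlling bound is hour 18, so the problem set finishes at 18 + 5 = hour 23.
Note summarizing cannot start until lecture review (finishes hour 18); the problem set (finishes hour 23). The controlling bound is hour 23, so note summarizing finishes at 23 + 6 = hour 29.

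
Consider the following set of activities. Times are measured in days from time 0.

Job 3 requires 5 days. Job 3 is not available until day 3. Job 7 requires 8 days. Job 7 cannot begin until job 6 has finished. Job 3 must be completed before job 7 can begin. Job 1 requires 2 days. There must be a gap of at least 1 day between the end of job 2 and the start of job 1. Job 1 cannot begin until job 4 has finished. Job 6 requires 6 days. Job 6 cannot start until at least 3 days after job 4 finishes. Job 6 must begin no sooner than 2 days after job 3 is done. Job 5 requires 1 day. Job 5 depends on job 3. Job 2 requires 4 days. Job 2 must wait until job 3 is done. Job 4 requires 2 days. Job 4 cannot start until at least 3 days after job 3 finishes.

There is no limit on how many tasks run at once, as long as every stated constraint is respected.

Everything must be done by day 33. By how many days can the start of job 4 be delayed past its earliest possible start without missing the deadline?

3

Job 3 waits on its own release at day 3, so it starts at day 3 and finishes at 3 + 5 = day 8.
Job 4 waits on job 3 (finishes day 8, plus 3-day gap → day 11), so it starts at day 11 and finishes at 11 + 2 = day 13.

Working backward from the deadline:
Job 1 must finish by day 33; it takes 2 days, so it must start by 33 − 2 = day 31.
Job 7 has no dependents, so it just needs to finish by day 33. Starting by 33 − 8 = day 25 achieves that.
Job 6 must finish before job 7 (must start by day 25). With a 6-day duration, job 6 must start by 25 − 6 = day 19.
Job 4 feeds job 1 (must start by day 31); job 6 (must start by day 19, minus 3-day gap → day 16). Taking the minimum, job 4 must finish by day 16 and start by 16 − 2 = day 14.
So job 4 can start as early as day 11 and as late as day 14, giving 14 − 11 = 3 days of slack.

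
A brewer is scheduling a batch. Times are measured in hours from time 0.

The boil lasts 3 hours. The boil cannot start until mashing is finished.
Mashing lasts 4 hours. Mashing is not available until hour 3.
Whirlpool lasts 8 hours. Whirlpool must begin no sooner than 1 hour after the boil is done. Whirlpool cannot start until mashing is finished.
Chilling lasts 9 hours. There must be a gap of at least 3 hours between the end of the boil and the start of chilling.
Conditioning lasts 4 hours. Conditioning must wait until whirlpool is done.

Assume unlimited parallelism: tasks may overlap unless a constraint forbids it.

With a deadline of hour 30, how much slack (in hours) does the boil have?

7

Mashing cannot begin until its own release at hour 3. It runs from hour 3 to 3 + 4 = hour 7.
After mashing (finishes hour 7), the boil can start at hour 7 and finishes at hour 10.

Working backward from the deadline:
Nothing follows conditioning; the deadline of hour 30 is its only limit. It must start by 30 − 4 = hour 26.
Whirlpool feeds into conditioning (must start by hour 26); so whirlpool must finish by hour 26 and therefore start by hour 18.
Chilling has no dependents, so it just needs to finish by hour 30. Starting by 30 − 9 = hour 21 achieves that.
The boil feeds whirlpool (must start by hour 18, minus 1-hour gap → hour 17); chilling (must start by hour 21, minus 3-hour gap → hour 18). Taking the minimum, the boil must finish by hour 17 and start by 17 − 3 = hour 14.
So the boil can start as early as hour 7 and as late as hour 14, giving 14 − 7 = 7 hours of slack.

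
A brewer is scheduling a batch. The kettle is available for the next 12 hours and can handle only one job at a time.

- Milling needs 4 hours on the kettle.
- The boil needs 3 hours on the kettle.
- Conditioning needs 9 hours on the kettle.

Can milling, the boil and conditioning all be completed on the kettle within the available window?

No

Running back to back, the jobs need 4 + 3 + 9 = 16 hours on the kettle.
Since 16 > 12, they cannot all fit.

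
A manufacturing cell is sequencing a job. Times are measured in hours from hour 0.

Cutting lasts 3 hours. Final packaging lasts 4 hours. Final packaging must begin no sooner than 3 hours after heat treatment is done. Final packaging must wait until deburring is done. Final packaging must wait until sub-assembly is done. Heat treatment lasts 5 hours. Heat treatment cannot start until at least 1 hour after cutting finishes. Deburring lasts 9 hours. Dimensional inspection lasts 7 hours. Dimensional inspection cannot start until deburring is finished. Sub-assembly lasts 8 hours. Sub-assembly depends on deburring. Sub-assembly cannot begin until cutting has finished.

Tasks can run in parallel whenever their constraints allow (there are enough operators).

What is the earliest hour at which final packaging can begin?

17

Nothing blocks deburring, so it runs from hour 0 to hour 9.
Nothing blocks cutting, so it runs from hour 0 to hour 3.
Sub-assembly needs all of deburring (finishes hour 9); cutting (finishes hour 3). That puts its earliest start at hour 9; it finishes at 9 + 8 = hour 17.
Heat treatment cannot begin until cutting (finishes hour 3, plus 1-hour gap → hour 4). It runs from hour 4 to 4 + 5 = hour 9.
Final packaging waits on heat treatment (finishes hour 9, plus 3-hour gap → hour 12); deburring (finishes hour 9); sub-assembly (finishes hour 17). The latest of these is hour 17, which is the earliest final packaging can start.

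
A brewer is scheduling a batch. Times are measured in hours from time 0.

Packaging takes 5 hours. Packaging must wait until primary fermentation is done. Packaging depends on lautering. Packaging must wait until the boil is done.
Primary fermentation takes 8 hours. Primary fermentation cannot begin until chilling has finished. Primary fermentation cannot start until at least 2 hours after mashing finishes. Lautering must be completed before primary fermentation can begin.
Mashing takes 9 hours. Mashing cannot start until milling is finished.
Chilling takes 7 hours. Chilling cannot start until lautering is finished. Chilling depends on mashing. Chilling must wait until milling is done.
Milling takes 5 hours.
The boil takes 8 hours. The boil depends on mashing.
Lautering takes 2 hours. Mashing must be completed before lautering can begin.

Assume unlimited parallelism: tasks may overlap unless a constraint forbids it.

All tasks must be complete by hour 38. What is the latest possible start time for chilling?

Nothing follows packaging; the deadline of hour 38 is its only limit. It must start by 38 − 5 = hour 33.
Primary fermentation feeds into packaging (must start by hour 33); so primary fermentation must finish by hour 33 and therefore start by hour 25.
Since primary fermentation (must start by hour 25) depends on it, chilling must finish by hour 25. Backing off its 7-hour duration gives a latest start of hour 18.

18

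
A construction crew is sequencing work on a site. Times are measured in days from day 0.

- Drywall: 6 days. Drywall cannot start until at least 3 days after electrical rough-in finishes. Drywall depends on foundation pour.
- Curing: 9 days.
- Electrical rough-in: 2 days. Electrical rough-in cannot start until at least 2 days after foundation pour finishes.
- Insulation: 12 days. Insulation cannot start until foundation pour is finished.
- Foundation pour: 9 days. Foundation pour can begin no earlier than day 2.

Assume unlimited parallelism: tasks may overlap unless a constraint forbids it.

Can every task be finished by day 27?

Yes

Curing has no prerequisites, so it starts at day 0 and finishes at day 9.
Foundation pour waits on its own release at day 2, so it starts at day 2 and finishes at 2 + 9 = day 11.
Insulation cannot begin until foundation pour (finishes day 11). It runs from day 11 to 11 + 12 = day 23.
Electrical rough-in waits on foundation pour (finishes day 11, plus 2-day gap → day 13), so it starts at day 13 and finishes at 13 + 2 = day 15.
For drywall: electrical rough-in (finishes day 15, plus 3-day gap → day 18); foundation pour (finishes day 11). Taking the maximum gives a start of day 18, and it finishes at 18 + 6 = day 24.
Every task is finished by day 24, which is no later than the deadline of 27, so the schedule is feasible.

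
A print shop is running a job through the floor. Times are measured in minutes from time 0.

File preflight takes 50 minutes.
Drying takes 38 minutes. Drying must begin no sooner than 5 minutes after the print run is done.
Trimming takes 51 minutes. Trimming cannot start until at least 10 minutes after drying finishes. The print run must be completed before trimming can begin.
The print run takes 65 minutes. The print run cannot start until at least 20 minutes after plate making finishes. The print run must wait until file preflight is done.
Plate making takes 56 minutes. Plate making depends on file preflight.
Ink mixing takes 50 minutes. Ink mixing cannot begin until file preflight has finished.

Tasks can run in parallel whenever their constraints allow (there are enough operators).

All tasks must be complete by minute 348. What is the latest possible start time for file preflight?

53

Trimming must finish by minute 348; it takes 51 minutes, so it must start by 348 − 51 = minute 297.
Drying has to be done before trimming (must start by minute 297, minus 10-minute gap → minute 287). That means finishing by minute 287, i.e. starting by 287 − 38 = minute 249.
The print run feeds drying (must start by minute 249, minus 5-minute gap → minute 244); trimming (must start by minute 297). Taking the minimum, the print run must finish by minute 244 and start by 244 − 65 = minute 179.
Plate making must finish before the print run (must start by minute 179, minus 20-minute gap → minute 159). With a 56-minute duration, plate making must start by 159 − 56 = minute 103.
To finish by minute 348, ink mixing (duration 50) must start no later than minute 298.
File preflight feeds plate making (must start by minute 103); ink mixing (must start by minute 298); the print run (must start by minute 179). Taking the minimum, file preflight must finish by minute 103 and start by 103 − 50 = minute 53.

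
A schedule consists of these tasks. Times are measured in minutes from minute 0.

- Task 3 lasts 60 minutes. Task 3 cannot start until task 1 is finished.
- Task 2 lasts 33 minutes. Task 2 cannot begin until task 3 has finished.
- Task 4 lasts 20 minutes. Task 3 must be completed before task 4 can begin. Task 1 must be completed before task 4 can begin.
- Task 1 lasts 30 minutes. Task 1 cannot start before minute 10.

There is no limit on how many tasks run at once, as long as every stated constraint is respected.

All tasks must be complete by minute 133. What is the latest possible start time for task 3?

40

To finish by minute 133, task 2 (duration 33) must start no later than minute 100.
Nothing follows task 4; the deadline of minute 133 is its only limit. It must start by 133 − 20 = minute 113.
Task 3 feeds task 2 (must start by minute 100); task 4 (must start by minute 113). Taking the minimum, task 3 must finish by minute 100 and start by 100 − 60 = minute 40.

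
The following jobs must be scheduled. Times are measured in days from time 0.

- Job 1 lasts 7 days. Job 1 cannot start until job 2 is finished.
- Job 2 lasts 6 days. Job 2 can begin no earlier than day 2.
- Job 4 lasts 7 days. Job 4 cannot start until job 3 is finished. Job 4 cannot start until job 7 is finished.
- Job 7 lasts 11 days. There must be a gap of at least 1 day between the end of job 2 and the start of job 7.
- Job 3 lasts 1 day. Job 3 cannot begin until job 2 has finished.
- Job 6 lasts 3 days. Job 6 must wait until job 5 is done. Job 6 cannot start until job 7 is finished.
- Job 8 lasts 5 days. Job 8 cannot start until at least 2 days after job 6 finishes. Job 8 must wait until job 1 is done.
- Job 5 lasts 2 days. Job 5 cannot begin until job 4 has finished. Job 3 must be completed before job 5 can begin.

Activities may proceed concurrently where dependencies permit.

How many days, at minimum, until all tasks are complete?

39

After its own release at day 2, job 2 can start at day 2 and finishes at day 8.
After job 2 (finishes day 8, plus 1-day gap → day 9), job 7 can start at day 9 and finishes at day 20.
After job 2 (finishes day 8), job 3 can start at day 8 and finishes at day 9.
Job 4 has to wait for job 3 (finishes day 9); job 7 (finishes day 20). The latest of these is day 20, so job 4 runs day 20 to 20 + 7 = day 27.
Job 5 has to wait for job 4 (finishes day 27); job 3 (finishes day 9). The latest of these is day 27, so job 5 runs day 27 to 27 + 2 = day 29.
Job 6 cannot start until job 5 (finishes day 29); job 7 (finishes day 20). The controlling bound is day 29, so job 6 finishes at 29 + 3 = day 32.
Job 1 waits on job 2 (finishes day 8), so it starts at day 8 and finishes at 8 + 7 = day 15.
Job 8 needs all of job 6 (finishes day 32, plus 2-day gap → day 34); job 1 (finishes day 15). That puts its earliest start at day 34; it finishes at 34 + 5 = day 39.
All tasks are finished once the last one completes. Finish times: Job 1 at 15, Job 2 at 8, Job 3 at 9, Job 4 at 27, Job 5 at 29, Job 6 at 32, Job 7 at 20, Job 8 at 39. The latest is day 39.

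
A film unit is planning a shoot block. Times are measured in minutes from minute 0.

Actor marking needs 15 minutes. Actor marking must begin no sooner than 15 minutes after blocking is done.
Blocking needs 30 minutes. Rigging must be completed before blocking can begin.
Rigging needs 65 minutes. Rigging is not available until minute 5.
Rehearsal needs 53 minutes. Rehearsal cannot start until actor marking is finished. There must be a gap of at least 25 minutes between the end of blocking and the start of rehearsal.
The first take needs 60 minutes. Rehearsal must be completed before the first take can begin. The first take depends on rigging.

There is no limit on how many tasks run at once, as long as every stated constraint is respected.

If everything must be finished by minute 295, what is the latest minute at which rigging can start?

The first take must finish by minute 295; it takes 60 minutes, so it must start by 295 − 60 = minute 235.
Since the first take (must start by minute 235) depends on it, rehearsal must finish by minute 235. Backing off its 53-minute duration gives a latest start of minute 182.
Actor marking has to be done before rehearsal (must start by minute 182). That means finishing by minute 182, i.e. starting by 182 − 15 = minute 167.
Blocking feeds actor marking (must start by minute 167, minus 15-minute gap → minute 152); rehearsal (must start by minute 182, minus 25-minute gap → minute 157). Taking the minimum, blocking must finish by minute 152 and start by 152 − 30 = minute 122.
For rigging: blocking (must start by minute 122); the first take (must start by minute 235). The most restrictive is minute 122; with a 65-minute duration, rigging must start by minute 57.

57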